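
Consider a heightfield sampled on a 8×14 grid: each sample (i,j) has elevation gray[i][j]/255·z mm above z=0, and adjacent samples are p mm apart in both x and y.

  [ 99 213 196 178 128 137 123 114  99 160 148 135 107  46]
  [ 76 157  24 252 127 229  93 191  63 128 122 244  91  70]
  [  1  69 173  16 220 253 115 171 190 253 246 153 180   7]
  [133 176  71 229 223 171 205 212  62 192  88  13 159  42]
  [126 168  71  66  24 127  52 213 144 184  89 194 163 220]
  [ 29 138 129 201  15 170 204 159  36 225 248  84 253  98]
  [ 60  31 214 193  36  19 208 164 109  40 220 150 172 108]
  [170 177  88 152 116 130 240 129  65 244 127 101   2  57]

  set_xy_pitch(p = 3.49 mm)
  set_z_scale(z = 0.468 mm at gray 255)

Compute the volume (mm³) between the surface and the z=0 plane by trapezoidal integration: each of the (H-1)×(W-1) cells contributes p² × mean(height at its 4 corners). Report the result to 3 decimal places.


height_mm = gray/255 × 0.468; cell vol = 3.49² × mean(4 corners)
unit = 3.49² × 0.468 / (4×255) = 0.00558852 mm³ per gray-sum
row 0: Σ corner-gray over 13 cells = 7209  → 40.2876
row 1: Σ corner-gray over 13 cells = 7674  → 42.8863
row 2: Σ corner-gray over 13 cells = 7863  → 43.9425
row 3: Σ corner-gray over 13 cells = 7113  → 39.7511
row 4: Σ corner-gray over 13 cells = 7187  → 40.1647
row 5: Σ corner-gray over 13 cells = 7131  → 39.8517
row 6: Σ corner-gray over 13 cells = 6649  → 37.1580
Σ rows: total corner-gray = 50826  → 284.0419 mm³

284.042


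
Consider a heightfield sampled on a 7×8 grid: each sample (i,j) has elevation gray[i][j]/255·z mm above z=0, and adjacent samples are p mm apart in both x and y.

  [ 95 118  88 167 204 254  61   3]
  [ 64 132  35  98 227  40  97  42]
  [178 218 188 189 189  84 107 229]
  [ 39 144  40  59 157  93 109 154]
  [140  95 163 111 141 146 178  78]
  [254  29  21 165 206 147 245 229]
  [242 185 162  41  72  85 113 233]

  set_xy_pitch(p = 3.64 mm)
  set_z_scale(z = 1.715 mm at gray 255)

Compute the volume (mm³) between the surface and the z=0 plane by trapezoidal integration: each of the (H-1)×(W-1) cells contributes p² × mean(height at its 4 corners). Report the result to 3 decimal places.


487.855

height_mm = gray/255 × 1.715; cell vol = 3.64² × mean(4 corners)
unit = 3.64² × 1.715 / (4×255) = 0.0222775 mm³ per gray-sum
row 0: Σ corner-gray over 7 cells = 3246  → 72.3128
row 1: Σ corner-gray over 7 cells = 3721  → 82.8946
row 2: Σ corner-gray over 7 cells = 3754  → 83.6298
row 3: Σ corner-gray over 7 cells = 3283  → 73.1371
row 4: Σ corner-gray over 7 cells = 3995  → 88.9987
row 5: Σ corner-gray over 7 cells = 3900  → 86.8823
Σ rows: total corner-gray = 21899  → 487.8553 mm³


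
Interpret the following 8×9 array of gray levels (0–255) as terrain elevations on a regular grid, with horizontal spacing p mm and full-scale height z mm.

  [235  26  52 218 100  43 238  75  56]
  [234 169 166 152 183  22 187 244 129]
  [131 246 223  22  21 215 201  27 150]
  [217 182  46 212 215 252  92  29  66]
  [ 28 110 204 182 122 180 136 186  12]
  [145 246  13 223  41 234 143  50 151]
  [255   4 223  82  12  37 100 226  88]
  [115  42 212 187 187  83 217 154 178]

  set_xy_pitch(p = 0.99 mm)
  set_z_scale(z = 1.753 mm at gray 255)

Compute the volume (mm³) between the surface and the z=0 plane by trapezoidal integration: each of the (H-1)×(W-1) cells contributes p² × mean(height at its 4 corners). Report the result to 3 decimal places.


height_mm = gray/255 × 1.753; cell vol = 0.99² × mean(4 corners)
unit = 0.99² × 1.753 / (4×255) = 0.00168443 mm³ per gray-sum
row 0: Σ corner-gray over 8 cells = 4404  → 7.4182
row 1: Σ corner-gray over 8 cells = 4800  → 8.0852
row 2: Σ corner-gray over 8 cells = 4530  → 7.6305
row 3: Σ corner-gray over 8 cells = 4619  → 7.7804
row 4: Σ corner-gray over 8 cells = 4476  → 7.5395
row 5: Σ corner-gray over 8 cells = 3907  → 6.5811
row 6: Σ corner-gray over 8 cells = 4168  → 7.0207
Σ rows: total corner-gray = 30904  → 52.0555 mm³

52.056


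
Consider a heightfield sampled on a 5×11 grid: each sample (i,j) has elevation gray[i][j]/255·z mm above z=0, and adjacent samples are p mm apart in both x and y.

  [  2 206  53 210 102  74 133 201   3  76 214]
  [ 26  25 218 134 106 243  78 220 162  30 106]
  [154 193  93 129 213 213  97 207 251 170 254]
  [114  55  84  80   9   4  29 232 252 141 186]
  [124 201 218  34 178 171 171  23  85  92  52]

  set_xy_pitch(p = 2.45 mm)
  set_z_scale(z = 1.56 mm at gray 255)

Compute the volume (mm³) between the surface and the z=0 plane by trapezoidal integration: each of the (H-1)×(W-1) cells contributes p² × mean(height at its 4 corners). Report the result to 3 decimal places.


194.677

height_mm = gray/255 × 1.56; cell vol = 2.45² × mean(4 corners)
unit = 2.45² × 1.56 / (4×255) = 0.00918029 mm³ per gray-sum
row 0: Σ corner-gray over 10 cells = 4896  → 44.9467
row 1: Σ corner-gray over 10 cells = 6104  → 56.0365
row 2: Σ corner-gray over 10 cells = 5612  → 51.5198
row 3: Σ corner-gray over 10 cells = 4594  → 42.1743
Σ rows: total corner-gray = 21206  → 194.6773 mm³


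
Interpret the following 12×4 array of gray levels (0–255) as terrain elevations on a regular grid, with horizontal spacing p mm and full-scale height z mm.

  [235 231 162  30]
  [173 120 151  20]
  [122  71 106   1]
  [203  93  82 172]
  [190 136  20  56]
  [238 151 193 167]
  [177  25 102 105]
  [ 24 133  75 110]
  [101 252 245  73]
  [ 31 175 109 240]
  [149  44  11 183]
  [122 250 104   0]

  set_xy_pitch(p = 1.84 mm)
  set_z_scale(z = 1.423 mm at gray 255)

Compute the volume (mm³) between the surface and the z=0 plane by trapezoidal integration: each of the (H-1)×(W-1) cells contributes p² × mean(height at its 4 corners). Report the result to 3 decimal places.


height_mm = gray/255 × 1.423; cell vol = 1.84² × mean(4 corners)
unit = 1.84² × 1.423 / (4×255) = 0.00472324 mm³ per gray-sum
row 0: Σ corner-gray over 3 cells = 1786  → 8.4357
row 1: Σ corner-gray over 3 cells = 1212  → 5.7246
row 2: Σ corner-gray over 3 cells = 1202  → 5.6773
row 3: Σ corner-gray over 3 cells = 1283  → 6.0599
row 4: Σ corner-gray over 3 cells = 1651  → 7.7981
row 5: Σ corner-gray over 3 cells = 1629  → 7.6942
row 6: Σ corner-gray over 3 cells = 1086  → 5.1294
row 7: Σ corner-gray over 3 cells = 1718  → 8.1145
row 8: Σ corner-gray over 3 cells = 2007  → 9.4796
row 9: Σ corner-gray over 3 cells = 1281  → 6.0505
row 10: Σ corner-gray over 3 cells = 1272  → 6.0080
Σ rows: total corner-gray = 16127  → 76.1718 mm³

76.172


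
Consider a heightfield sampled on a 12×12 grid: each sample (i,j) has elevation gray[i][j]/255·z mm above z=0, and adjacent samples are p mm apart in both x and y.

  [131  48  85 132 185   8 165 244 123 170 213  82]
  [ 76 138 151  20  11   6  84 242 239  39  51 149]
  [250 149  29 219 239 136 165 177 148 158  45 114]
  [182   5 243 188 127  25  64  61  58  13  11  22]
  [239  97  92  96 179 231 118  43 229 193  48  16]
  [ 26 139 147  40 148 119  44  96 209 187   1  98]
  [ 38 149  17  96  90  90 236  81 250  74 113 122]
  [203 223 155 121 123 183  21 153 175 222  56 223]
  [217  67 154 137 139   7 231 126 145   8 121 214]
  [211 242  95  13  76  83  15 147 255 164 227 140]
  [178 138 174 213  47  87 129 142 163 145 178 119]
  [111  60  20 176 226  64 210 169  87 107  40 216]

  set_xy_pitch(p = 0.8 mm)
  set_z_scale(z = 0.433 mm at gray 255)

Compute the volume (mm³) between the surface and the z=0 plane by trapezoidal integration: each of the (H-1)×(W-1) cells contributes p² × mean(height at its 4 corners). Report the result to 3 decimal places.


height_mm = gray/255 × 0.433; cell vol = 0.8² × mean(4 corners)
unit = 0.8² × 0.433 / (4×255) = 0.000271686 mm³ per gray-sum
row 0: Σ corner-gray over 11 cells = 5146  → 1.3981
row 1: Σ corner-gray over 11 cells = 5481  → 1.4891
row 2: Σ corner-gray over 11 cells = 5088  → 1.3823
row 3: Σ corner-gray over 11 cells = 4701  → 1.2772
row 4: Σ corner-gray over 11 cells = 5291  → 1.4375
row 5: Σ corner-gray over 11 cells = 4936  → 1.3410
row 6: Σ corner-gray over 11 cells = 5842  → 1.5872
row 7: Σ corner-gray over 11 cells = 5991  → 1.6277
row 8: Σ corner-gray over 11 cells = 5686  → 1.5448
row 9: Σ corner-gray over 11 cells = 6114  → 1.6611
row 10: Σ corner-gray over 11 cells = 5774  → 1.5687
Σ rows: total corner-gray = 60050  → 16.3148 mm³

16.315


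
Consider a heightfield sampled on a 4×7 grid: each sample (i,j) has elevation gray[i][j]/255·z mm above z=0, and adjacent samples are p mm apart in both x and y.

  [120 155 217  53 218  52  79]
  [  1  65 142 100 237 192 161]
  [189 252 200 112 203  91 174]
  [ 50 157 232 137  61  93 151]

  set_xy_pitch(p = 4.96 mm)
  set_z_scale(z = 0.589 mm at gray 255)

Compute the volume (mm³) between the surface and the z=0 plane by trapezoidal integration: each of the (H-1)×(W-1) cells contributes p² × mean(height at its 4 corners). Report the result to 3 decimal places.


150.245

height_mm = gray/255 × 0.589; cell vol = 4.96² × mean(4 corners)
unit = 4.96² × 0.589 / (4×255) = 0.0142062 mm³ per gray-sum
row 0: Σ corner-gray over 6 cells = 3223  → 45.7866
row 1: Σ corner-gray over 6 cells = 3713  → 52.7477
row 2: Σ corner-gray over 6 cells = 3640  → 51.7106
Σ rows: total corner-gray = 10576  → 150.2450 mm³


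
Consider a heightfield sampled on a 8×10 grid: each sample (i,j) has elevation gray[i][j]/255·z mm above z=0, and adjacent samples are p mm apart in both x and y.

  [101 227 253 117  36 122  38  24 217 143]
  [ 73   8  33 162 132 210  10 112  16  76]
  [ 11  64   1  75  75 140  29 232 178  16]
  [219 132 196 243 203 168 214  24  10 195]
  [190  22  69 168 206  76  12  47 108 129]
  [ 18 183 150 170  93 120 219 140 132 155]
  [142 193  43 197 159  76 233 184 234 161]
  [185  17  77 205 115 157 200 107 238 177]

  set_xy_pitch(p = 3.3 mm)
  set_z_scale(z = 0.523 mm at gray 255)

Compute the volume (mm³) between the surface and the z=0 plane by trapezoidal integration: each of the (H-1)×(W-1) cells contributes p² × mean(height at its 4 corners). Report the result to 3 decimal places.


174.661

height_mm = gray/255 × 0.523; cell vol = 3.3² × mean(4 corners)
unit = 3.3² × 0.523 / (4×255) = 0.00558379 mm³ per gray-sum
row 0: Σ corner-gray over 9 cells = 3827  → 21.3692
row 1: Σ corner-gray over 9 cells = 3130  → 17.4773
row 2: Σ corner-gray over 9 cells = 4409  → 24.6189
row 3: Σ corner-gray over 9 cells = 4529  → 25.2890
row 4: Σ corner-gray over 9 cells = 4322  → 24.1332
row 5: Σ corner-gray over 9 cells = 5528  → 30.8672
row 6: Σ corner-gray over 9 cells = 5535  → 30.9063
Σ rows: total corner-gray = 31280  → 174.6611 mm³


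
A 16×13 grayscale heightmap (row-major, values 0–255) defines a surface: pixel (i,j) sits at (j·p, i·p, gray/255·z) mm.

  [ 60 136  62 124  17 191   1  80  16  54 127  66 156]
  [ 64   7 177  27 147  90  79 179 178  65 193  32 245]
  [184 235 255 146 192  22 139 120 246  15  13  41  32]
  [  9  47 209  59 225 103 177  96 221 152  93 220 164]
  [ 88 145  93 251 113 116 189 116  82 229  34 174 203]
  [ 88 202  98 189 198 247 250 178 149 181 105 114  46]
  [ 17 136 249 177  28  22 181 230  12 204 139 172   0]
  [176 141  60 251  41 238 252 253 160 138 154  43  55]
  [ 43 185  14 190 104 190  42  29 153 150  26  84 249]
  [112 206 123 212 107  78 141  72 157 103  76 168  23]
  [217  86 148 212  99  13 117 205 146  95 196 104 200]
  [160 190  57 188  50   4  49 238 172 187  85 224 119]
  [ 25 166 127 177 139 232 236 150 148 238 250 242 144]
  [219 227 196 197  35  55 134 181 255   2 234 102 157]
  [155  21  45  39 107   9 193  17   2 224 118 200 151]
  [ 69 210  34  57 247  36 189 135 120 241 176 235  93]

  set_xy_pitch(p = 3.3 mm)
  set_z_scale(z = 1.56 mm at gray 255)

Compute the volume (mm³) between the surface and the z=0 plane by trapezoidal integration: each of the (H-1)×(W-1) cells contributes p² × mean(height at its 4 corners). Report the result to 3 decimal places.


1608.968

height_mm = gray/255 × 1.56; cell vol = 3.3² × mean(4 corners)
unit = 3.3² × 1.56 / (4×255) = 0.0166553 mm³ per gray-sum
row 0: Σ corner-gray over 12 cells = 4621  → 76.9641
row 1: Σ corner-gray over 12 cells = 5721  → 95.2849
row 2: Σ corner-gray over 12 cells = 6441  → 107.2767
row 3: Σ corner-gray over 12 cells = 6752  → 112.4565
row 4: Σ corner-gray over 12 cells = 7331  → 122.1000
row 5: Σ corner-gray over 12 cells = 7073  → 117.8029
row 6: Σ corner-gray over 12 cells = 6810  → 113.4226
row 7: Σ corner-gray over 12 cells = 6319  → 105.2448
row 8: Σ corner-gray over 12 cells = 5647  → 94.0524
row 9: Σ corner-gray over 12 cells = 6280  → 104.5952
row 10: Σ corner-gray over 12 cells = 6426  → 107.0269
row 11: Σ corner-gray over 12 cells = 7546  → 125.6808
row 12: Σ corner-gray over 12 cells = 7991  → 133.0925
row 13: Σ corner-gray over 12 cells = 5868  → 97.7333
row 14: Σ corner-gray over 12 cells = 5778  → 96.2343
Σ rows: total corner-gray = 96604  → 1608.9680 mm³


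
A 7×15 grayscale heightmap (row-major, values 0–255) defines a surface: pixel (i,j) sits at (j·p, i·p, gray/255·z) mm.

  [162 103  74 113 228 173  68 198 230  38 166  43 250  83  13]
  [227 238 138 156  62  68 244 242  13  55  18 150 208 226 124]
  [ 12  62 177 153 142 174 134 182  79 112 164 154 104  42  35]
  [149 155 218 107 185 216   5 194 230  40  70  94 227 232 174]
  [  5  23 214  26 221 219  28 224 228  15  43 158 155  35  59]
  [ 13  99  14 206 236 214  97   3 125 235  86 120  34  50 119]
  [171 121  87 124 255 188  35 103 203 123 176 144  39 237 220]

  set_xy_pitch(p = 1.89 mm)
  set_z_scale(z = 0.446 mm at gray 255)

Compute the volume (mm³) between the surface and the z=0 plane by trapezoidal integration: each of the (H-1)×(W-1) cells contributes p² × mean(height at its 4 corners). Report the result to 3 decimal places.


68.593

height_mm = gray/255 × 0.446; cell vol = 1.89² × mean(4 corners)
unit = 1.89² × 0.446 / (4×255) = 0.00156192 mm³ per gray-sum
row 0: Σ corner-gray over 14 cells = 7696  → 12.0205
row 1: Σ corner-gray over 14 cells = 7392  → 11.5457
row 2: Σ corner-gray over 14 cells = 7674  → 11.9862
row 3: Σ corner-gray over 14 cells = 7511  → 11.7316
row 4: Σ corner-gray over 14 cells = 6412  → 10.0150
row 5: Σ corner-gray over 14 cells = 7231  → 11.2942
Σ rows: total corner-gray = 43916  → 68.5932 mm³


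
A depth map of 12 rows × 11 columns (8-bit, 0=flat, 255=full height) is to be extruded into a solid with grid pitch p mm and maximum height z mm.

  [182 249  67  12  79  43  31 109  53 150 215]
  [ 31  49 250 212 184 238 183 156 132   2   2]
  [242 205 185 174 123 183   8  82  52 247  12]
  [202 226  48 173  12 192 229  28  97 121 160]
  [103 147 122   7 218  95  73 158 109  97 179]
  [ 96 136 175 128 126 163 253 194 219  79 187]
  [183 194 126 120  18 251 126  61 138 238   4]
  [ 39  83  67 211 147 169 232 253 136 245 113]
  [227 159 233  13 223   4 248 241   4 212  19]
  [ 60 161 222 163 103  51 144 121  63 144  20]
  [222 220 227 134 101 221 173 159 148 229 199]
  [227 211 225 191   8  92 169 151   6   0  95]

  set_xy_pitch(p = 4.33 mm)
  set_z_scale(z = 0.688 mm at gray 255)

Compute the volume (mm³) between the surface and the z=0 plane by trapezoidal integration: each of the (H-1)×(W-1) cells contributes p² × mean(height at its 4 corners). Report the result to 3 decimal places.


782.997

height_mm = gray/255 × 0.688; cell vol = 4.33² × mean(4 corners)
unit = 4.33² × 0.688 / (4×255) = 0.0126463 mm³ per gray-sum
row 0: Σ corner-gray over 10 cells = 4828  → 61.0564
row 1: Σ corner-gray over 10 cells = 5617  → 71.0344
row 2: Σ corner-gray over 10 cells = 5386  → 68.1131
row 3: Σ corner-gray over 10 cells = 4948  → 62.5740
row 4: Σ corner-gray over 10 cells = 5563  → 70.3515
row 5: Σ corner-gray over 10 cells = 5960  → 75.3720
row 6: Σ corner-gray over 10 cells = 5969  → 75.4859
row 7: Σ corner-gray over 10 cells = 6158  → 77.8760
row 8: Σ corner-gray over 10 cells = 5344  → 67.5819
row 9: Σ corner-gray over 10 cells = 6069  → 76.7505
row 10: Σ corner-gray over 10 cells = 6073  → 76.8011
Σ rows: total corner-gray = 61915  → 782.9967 mm³


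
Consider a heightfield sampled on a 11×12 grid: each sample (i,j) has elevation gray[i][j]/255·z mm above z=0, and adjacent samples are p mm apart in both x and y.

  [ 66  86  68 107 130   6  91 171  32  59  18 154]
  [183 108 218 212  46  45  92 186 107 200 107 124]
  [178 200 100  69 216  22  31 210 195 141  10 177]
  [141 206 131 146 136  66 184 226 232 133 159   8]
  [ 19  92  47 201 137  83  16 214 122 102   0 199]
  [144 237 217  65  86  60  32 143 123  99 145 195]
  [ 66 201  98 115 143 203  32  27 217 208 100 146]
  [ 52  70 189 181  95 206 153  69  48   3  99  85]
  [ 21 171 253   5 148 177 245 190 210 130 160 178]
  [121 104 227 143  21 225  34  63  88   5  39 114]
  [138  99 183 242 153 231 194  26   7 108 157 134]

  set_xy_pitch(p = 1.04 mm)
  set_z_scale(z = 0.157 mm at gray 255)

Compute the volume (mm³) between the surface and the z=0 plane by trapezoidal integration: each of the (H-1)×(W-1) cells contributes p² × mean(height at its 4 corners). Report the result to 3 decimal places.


9.145

height_mm = gray/255 × 0.157; cell vol = 1.04² × mean(4 corners)
unit = 1.04² × 0.157 / (4×255) = 0.000166482 mm³ per gray-sum
row 0: Σ corner-gray over 11 cells = 4705  → 0.7833
row 1: Σ corner-gray over 11 cells = 5692  → 0.9476
row 2: Σ corner-gray over 11 cells = 6130  → 1.0205
row 3: Σ corner-gray over 11 cells = 5633  → 0.9378
row 4: Σ corner-gray over 11 cells = 4999  → 0.8322
row 5: Σ corner-gray over 11 cells = 5653  → 0.9411
row 6: Σ corner-gray over 11 cells = 5263  → 0.8762
row 7: Σ corner-gray over 11 cells = 5940  → 0.9889
row 8: Σ corner-gray over 11 cells = 5710  → 0.9506
row 9: Σ corner-gray over 11 cells = 5205  → 0.8665
Σ rows: total corner-gray = 54930  → 9.1448 mm³


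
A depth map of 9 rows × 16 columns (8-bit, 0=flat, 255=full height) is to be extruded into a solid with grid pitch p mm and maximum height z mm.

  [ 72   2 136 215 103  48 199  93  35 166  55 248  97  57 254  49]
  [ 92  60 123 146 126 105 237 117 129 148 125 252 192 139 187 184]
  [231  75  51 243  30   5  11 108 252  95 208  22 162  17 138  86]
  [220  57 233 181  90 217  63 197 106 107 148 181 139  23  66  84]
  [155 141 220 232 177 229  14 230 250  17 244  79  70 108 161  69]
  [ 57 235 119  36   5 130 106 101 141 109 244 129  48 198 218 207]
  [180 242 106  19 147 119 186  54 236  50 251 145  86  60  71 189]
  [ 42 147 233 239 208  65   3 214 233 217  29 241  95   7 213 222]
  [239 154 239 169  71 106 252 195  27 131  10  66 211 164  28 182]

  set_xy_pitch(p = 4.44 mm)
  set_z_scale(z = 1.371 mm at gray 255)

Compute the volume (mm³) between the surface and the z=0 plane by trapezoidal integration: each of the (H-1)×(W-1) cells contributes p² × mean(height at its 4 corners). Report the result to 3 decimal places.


1709.400

height_mm = gray/255 × 1.371; cell vol = 4.44² × mean(4 corners)
unit = 4.44² × 1.371 / (4×255) = 0.0264974 mm³ per gray-sum
row 0: Σ corner-gray over 15 cells = 7985  → 211.5817
row 1: Σ corner-gray over 15 cells = 7599  → 201.3537
row 2: Σ corner-gray over 15 cells = 7071  → 187.3631
row 3: Σ corner-gray over 15 cells = 8488  → 224.9099
row 4: Σ corner-gray over 15 cells = 8470  → 224.4330
row 5: Σ corner-gray over 15 cells = 7815  → 207.0772
row 6: Σ corner-gray over 15 cells = 8465  → 224.3005
row 7: Σ corner-gray over 15 cells = 8619  → 228.3811
Σ rows: total corner-gray = 64512  → 1709.4001 mm³


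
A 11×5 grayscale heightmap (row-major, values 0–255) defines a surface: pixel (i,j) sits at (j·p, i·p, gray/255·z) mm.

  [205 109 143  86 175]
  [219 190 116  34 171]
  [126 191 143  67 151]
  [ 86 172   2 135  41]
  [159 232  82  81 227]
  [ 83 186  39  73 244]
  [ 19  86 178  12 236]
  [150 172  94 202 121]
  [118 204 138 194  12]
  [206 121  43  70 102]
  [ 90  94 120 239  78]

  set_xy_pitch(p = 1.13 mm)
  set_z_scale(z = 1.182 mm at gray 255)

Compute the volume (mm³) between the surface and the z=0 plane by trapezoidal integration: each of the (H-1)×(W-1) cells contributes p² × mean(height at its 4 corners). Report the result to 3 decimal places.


29.742

height_mm = gray/255 × 1.182; cell vol = 1.13² × mean(4 corners)
unit = 1.13² × 1.182 / (4×255) = 0.0014797 mm³ per gray-sum
row 0: Σ corner-gray over 4 cells = 2126  → 3.1458
row 1: Σ corner-gray over 4 cells = 2149  → 3.1799
row 2: Σ corner-gray over 4 cells = 1824  → 2.6990
row 3: Σ corner-gray over 4 cells = 1921  → 2.8425
row 4: Σ corner-gray over 4 cells = 2099  → 3.1059
row 5: Σ corner-gray over 4 cells = 1730  → 2.5599
row 6: Σ corner-gray over 4 cells = 2014  → 2.9801
row 7: Σ corner-gray over 4 cells = 2409  → 3.5646
row 8: Σ corner-gray over 4 cells = 1978  → 2.9269
row 9: Σ corner-gray over 4 cells = 1850  → 2.7374
Σ rows: total corner-gray = 20100  → 29.7420 mm³


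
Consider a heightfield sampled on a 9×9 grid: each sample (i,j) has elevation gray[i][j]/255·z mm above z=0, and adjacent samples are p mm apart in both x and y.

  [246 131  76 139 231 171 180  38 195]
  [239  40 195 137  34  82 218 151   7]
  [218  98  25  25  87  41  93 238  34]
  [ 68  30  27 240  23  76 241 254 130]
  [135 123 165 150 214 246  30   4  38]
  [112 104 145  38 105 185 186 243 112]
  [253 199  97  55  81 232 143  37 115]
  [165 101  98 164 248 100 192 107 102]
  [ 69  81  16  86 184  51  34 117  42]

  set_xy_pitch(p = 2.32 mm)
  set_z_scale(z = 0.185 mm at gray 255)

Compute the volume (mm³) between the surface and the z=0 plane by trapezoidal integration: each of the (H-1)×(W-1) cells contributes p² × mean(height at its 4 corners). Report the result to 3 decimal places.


height_mm = gray/255 × 0.185; cell vol = 2.32² × mean(4 corners)
unit = 2.32² × 0.185 / (4×255) = 0.00097622 mm³ per gray-sum
row 0: Σ corner-gray over 8 cells = 4333  → 4.2300
row 1: Σ corner-gray over 8 cells = 3426  → 3.3445
row 2: Σ corner-gray over 8 cells = 3446  → 3.3641
row 3: Σ corner-gray over 8 cells = 4017  → 3.9215
row 4: Σ corner-gray over 8 cells = 4273  → 4.1714
row 5: Σ corner-gray over 8 cells = 4292  → 4.1899
row 6: Σ corner-gray over 8 cells = 4343  → 4.2397
row 7: Σ corner-gray over 8 cells = 3536  → 3.4519
Σ rows: total corner-gray = 31666  → 30.9130 mm³

30.913


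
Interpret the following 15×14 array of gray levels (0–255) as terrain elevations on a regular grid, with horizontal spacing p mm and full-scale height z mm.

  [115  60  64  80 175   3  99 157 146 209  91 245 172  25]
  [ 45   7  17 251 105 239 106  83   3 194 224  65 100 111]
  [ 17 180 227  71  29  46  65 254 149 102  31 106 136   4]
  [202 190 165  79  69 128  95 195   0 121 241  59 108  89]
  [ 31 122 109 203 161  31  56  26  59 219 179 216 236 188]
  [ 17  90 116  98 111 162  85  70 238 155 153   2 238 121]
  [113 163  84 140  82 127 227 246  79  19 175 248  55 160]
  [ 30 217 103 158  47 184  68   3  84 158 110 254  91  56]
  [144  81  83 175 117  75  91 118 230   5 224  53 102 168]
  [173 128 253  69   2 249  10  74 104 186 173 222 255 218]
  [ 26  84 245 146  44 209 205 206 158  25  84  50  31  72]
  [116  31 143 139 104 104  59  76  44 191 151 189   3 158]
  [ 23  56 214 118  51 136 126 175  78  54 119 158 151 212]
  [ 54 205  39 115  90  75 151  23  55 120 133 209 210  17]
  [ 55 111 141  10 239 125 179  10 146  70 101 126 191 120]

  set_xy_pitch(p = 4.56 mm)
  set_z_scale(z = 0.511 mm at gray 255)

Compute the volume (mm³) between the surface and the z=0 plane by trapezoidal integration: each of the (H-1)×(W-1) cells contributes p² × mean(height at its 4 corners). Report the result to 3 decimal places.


916.473

height_mm = gray/255 × 0.511; cell vol = 4.56² × mean(4 corners)
unit = 4.56² × 0.511 / (4×255) = 0.0104172 mm³ per gray-sum
row 0: Σ corner-gray over 13 cells = 6086  → 63.3990
row 1: Σ corner-gray over 13 cells = 5757  → 59.9717
row 2: Σ corner-gray over 13 cells = 6004  → 62.5448
row 3: Σ corner-gray over 13 cells = 6644  → 69.2118
row 4: Σ corner-gray over 13 cells = 6627  → 69.0347
row 5: Σ corner-gray over 13 cells = 6737  → 70.1806
row 6: Σ corner-gray over 13 cells = 6603  → 68.7847
row 7: Σ corner-gray over 13 cells = 6060  → 63.1281
row 8: Σ corner-gray over 13 cells = 6861  → 71.4723
row 9: Σ corner-gray over 13 cells = 6913  → 72.0140
row 10: Σ corner-gray over 13 cells = 5814  → 60.5655
row 11: Σ corner-gray over 13 cells = 5849  → 60.9301
row 12: Σ corner-gray over 13 cells = 6028  → 62.7948
row 13: Σ corner-gray over 13 cells = 5994  → 62.4406
Σ rows: total corner-gray = 87977  → 916.4728 mm³


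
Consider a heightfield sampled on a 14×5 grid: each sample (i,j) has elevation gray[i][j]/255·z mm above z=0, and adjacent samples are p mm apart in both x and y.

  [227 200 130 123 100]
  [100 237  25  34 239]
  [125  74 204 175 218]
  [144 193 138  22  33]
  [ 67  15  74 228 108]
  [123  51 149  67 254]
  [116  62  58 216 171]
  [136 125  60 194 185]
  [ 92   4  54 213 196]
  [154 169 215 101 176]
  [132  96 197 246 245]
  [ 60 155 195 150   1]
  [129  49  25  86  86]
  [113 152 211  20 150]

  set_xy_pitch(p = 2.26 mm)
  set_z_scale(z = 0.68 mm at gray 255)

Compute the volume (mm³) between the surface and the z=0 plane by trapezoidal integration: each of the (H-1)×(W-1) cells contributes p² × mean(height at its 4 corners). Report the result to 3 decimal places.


height_mm = gray/255 × 0.68; cell vol = 2.26² × mean(4 corners)
unit = 2.26² × 0.68 / (4×255) = 0.00340507 mm³ per gray-sum
row 0: Σ corner-gray over 4 cells = 2164  → 7.3686
row 1: Σ corner-gray over 4 cells = 2180  → 7.4230
row 2: Σ corner-gray over 4 cells = 2132  → 7.2596
row 3: Σ corner-gray over 4 cells = 1692  → 5.7614
row 4: Σ corner-gray over 4 cells = 1720  → 5.8567
row 5: Σ corner-gray over 4 cells = 1870  → 6.3675
row 6: Σ corner-gray over 4 cells = 2038  → 6.9395
row 7: Σ corner-gray over 4 cells = 1909  → 6.5003
row 8: Σ corner-gray over 4 cells = 2130  → 7.2528
row 9: Σ corner-gray over 4 cells = 2755  → 9.3810
row 10: Σ corner-gray over 4 cells = 2516  → 8.5671
row 11: Σ corner-gray over 4 cells = 1596  → 5.4345
row 12: Σ corner-gray over 4 cells = 1564  → 5.3255
Σ rows: total corner-gray = 26266  → 89.4375 mm³

89.437


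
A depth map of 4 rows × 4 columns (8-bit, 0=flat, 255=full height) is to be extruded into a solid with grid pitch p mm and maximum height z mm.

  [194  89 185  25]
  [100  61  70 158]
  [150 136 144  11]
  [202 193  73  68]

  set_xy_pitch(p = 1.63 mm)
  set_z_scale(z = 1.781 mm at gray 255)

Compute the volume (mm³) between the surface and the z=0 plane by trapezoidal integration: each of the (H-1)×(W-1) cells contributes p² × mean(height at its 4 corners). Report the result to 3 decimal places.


height_mm = gray/255 × 1.781; cell vol = 1.63² × mean(4 corners)
unit = 1.63² × 1.781 / (4×255) = 0.00463916 mm³ per gray-sum
row 0: Σ corner-gray over 3 cells = 1287  → 5.9706
row 1: Σ corner-gray over 3 cells = 1241  → 5.7572
row 2: Σ corner-gray over 3 cells = 1523  → 7.0654
Σ rows: total corner-gray = 4051  → 18.7932 mm³

18.793


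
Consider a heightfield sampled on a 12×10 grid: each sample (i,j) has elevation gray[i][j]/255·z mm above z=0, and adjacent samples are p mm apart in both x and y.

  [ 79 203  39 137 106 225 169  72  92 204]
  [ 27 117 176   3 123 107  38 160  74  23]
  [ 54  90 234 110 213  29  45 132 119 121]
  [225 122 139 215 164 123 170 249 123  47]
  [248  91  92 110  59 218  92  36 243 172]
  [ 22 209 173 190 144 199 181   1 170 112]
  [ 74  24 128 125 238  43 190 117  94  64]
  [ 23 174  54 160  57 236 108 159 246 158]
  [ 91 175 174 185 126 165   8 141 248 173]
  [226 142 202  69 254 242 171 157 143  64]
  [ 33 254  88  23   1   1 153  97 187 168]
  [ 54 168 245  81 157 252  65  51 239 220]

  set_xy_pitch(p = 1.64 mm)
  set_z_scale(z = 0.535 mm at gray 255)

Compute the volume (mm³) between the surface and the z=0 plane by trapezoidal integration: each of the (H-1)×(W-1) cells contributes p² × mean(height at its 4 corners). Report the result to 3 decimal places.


74.454

height_mm = gray/255 × 0.535; cell vol = 1.64² × mean(4 corners)
unit = 1.64² × 0.535 / (4×255) = 0.00141072 mm³ per gray-sum
row 0: Σ corner-gray over 9 cells = 4015  → 5.6640
row 1: Σ corner-gray over 9 cells = 3765  → 5.3114
row 2: Σ corner-gray over 9 cells = 5001  → 7.0550
row 3: Σ corner-gray over 9 cells = 5184  → 7.3132
row 4: Σ corner-gray over 9 cells = 4970  → 7.0113
row 5: Σ corner-gray over 9 cells = 4724  → 6.6642
row 6: Σ corner-gray over 9 cells = 4625  → 6.5246
row 7: Σ corner-gray over 9 cells = 5277  → 7.4444
row 8: Σ corner-gray over 9 cells = 5758  → 8.1229
row 9: Σ corner-gray over 9 cells = 4859  → 6.8547
row 10: Σ corner-gray over 9 cells = 4599  → 6.4879
Σ rows: total corner-gray = 52777  → 74.4537 mm³


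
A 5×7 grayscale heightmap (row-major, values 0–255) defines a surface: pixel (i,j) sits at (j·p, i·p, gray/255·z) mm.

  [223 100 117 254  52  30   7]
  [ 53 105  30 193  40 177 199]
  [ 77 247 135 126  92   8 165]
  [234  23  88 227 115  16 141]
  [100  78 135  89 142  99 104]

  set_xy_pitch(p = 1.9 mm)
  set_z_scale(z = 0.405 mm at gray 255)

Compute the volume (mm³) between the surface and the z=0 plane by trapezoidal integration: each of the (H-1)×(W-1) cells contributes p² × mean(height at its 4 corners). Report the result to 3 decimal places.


15.555

height_mm = gray/255 × 0.405; cell vol = 1.9² × mean(4 corners)
unit = 1.9² × 0.405 / (4×255) = 0.00143338 mm³ per gray-sum
row 0: Σ corner-gray over 6 cells = 2678  → 3.8386
row 1: Σ corner-gray over 6 cells = 2800  → 4.0135
row 2: Σ corner-gray over 6 cells = 2771  → 3.9719
row 3: Σ corner-gray over 6 cells = 2603  → 3.7311
Σ rows: total corner-gray = 10852  → 15.5551 mm³


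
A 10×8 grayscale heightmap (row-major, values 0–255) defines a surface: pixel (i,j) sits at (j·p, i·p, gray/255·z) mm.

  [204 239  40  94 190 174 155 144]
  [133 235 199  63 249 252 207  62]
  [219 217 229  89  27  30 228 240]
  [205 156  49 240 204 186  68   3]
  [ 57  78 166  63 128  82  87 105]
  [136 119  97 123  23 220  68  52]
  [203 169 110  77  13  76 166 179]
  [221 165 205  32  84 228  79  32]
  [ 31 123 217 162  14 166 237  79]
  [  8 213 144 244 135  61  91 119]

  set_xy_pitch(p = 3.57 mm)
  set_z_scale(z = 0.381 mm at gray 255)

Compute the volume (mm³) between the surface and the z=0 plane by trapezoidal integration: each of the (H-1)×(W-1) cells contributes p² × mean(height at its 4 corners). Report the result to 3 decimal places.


161.713

height_mm = gray/255 × 0.381; cell vol = 3.57² × mean(4 corners)
unit = 3.57² × 0.381 / (4×255) = 0.0047606 mm³ per gray-sum
row 0: Σ corner-gray over 7 cells = 4737  → 22.5509
row 1: Σ corner-gray over 7 cells = 4704  → 22.3938
row 2: Σ corner-gray over 7 cells = 4113  → 19.5803
row 3: Σ corner-gray over 7 cells = 3384  → 16.1099
row 4: Σ corner-gray over 7 cells = 2858  → 13.6058
row 5: Σ corner-gray over 7 cells = 3092  → 14.7198
row 6: Σ corner-gray over 7 cells = 3443  → 16.3907
row 7: Σ corner-gray over 7 cells = 3787  → 18.0284
row 8: Σ corner-gray over 7 cells = 3851  → 18.3331
Σ rows: total corner-gray = 33969  → 161.7127 mm³


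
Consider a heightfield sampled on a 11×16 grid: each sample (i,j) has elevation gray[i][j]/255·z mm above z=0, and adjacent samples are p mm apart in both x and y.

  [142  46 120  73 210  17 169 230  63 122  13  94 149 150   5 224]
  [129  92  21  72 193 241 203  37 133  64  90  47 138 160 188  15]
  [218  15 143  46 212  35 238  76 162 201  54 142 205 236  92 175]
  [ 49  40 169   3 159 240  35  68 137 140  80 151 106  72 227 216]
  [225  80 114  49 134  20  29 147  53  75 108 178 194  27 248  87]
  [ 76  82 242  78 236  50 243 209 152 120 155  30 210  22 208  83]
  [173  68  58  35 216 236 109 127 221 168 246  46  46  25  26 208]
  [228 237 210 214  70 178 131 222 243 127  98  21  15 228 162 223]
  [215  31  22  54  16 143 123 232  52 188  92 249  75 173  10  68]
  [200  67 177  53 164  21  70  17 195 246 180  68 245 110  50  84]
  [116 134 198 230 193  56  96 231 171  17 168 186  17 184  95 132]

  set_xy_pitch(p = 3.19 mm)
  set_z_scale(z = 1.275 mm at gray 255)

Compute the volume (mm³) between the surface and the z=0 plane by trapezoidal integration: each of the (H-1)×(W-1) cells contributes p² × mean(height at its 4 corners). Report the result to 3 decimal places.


height_mm = gray/255 × 1.275; cell vol = 3.19² × mean(4 corners)
unit = 3.19² × 1.275 / (4×255) = 0.0127201 mm³ per gray-sum
row 0: Σ corner-gray over 15 cells = 6790  → 86.3696
row 1: Σ corner-gray over 15 cells = 7609  → 96.7874
row 2: Σ corner-gray over 15 cells = 7626  → 97.0037
row 3: Σ corner-gray over 15 cells = 6743  → 85.7718
row 4: Σ corner-gray over 15 cells = 7457  → 94.8540
row 5: Σ corner-gray over 15 cells = 7868  → 100.0819
row 6: Σ corner-gray over 15 cells = 8398  → 106.8236
row 7: Σ corner-gray over 15 cells = 7966  → 101.3285
row 8: Σ corner-gray over 15 cells = 6813  → 86.6622
row 9: Σ corner-gray over 15 cells = 7810  → 99.3442
Σ rows: total corner-gray = 75080  → 955.0270 mm³

955.027


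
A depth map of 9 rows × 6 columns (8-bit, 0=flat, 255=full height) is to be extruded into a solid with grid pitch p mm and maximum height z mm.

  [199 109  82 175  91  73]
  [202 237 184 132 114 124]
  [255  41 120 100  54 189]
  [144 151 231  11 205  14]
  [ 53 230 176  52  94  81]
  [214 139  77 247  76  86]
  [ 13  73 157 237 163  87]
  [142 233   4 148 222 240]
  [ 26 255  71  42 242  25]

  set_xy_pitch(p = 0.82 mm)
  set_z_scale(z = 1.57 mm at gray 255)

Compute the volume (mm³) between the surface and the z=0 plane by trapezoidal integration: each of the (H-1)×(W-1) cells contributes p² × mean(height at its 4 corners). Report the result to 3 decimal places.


22.539

height_mm = gray/255 × 1.57; cell vol = 0.82² × mean(4 corners)
unit = 0.82² × 1.57 / (4×255) = 0.00103497 mm³ per gray-sum
row 0: Σ corner-gray over 5 cells = 2846  → 2.9455
row 1: Σ corner-gray over 5 cells = 2734  → 2.8296
row 2: Σ corner-gray over 5 cells = 2428  → 2.5129
row 3: Σ corner-gray over 5 cells = 2592  → 2.6826
row 4: Σ corner-gray over 5 cells = 2616  → 2.7075
row 5: Σ corner-gray over 5 cells = 2738  → 2.8337
row 6: Σ corner-gray over 5 cells = 2956  → 3.0594
row 7: Σ corner-gray over 5 cells = 2867  → 2.9673
Σ rows: total corner-gray = 21777  → 22.5385 mm³


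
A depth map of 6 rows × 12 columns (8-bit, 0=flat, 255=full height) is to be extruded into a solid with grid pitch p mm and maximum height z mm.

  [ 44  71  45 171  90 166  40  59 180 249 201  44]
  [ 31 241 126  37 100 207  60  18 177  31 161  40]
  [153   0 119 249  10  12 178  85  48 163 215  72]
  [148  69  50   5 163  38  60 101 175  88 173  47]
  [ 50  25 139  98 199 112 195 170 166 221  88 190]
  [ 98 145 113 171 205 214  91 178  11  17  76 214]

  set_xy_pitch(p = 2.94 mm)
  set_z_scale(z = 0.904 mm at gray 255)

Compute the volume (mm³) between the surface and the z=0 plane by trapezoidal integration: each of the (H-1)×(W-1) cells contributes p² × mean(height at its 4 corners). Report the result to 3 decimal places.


192.557

height_mm = gray/255 × 0.904; cell vol = 2.94² × mean(4 corners)
unit = 2.94² × 0.904 / (4×255) = 0.0076606 mm³ per gray-sum
row 0: Σ corner-gray over 11 cells = 5019  → 38.4486
row 1: Σ corner-gray over 11 cells = 4770  → 36.5411
row 2: Σ corner-gray over 11 cells = 4422  → 33.8752
row 3: Σ corner-gray over 11 cells = 5105  → 39.1074
row 4: Σ corner-gray over 11 cells = 5820  → 44.5847
Σ rows: total corner-gray = 25136  → 192.5569 mm³


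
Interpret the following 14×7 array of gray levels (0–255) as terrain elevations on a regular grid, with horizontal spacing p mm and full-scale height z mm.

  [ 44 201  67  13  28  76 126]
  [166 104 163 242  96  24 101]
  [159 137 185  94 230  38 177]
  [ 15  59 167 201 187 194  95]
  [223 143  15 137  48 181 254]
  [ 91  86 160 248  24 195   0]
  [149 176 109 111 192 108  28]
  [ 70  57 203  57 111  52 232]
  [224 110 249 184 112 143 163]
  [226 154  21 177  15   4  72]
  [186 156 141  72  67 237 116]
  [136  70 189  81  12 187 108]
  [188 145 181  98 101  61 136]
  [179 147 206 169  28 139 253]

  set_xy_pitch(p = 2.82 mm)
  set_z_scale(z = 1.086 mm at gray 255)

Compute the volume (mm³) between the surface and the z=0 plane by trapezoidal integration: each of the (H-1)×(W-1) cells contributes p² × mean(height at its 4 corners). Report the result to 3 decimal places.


height_mm = gray/255 × 1.086; cell vol = 2.82² × mean(4 corners)
unit = 2.82² × 1.086 / (4×255) = 0.00846697 mm³ per gray-sum
row 0: Σ corner-gray over 6 cells = 2465  → 20.8711
row 1: Σ corner-gray over 6 cells = 3229  → 27.3398
row 2: Σ corner-gray over 6 cells = 3430  → 29.0417
row 3: Σ corner-gray over 6 cells = 3251  → 27.5261
row 4: Σ corner-gray over 6 cells = 3042  → 25.7565
row 5: Σ corner-gray over 6 cells = 3086  → 26.1291
row 6: Σ corner-gray over 6 cells = 2831  → 23.9700
row 7: Σ corner-gray over 6 cells = 3245  → 27.4753
row 8: Σ corner-gray over 6 cells = 3023  → 25.5956
row 9: Σ corner-gray over 6 cells = 2688  → 22.7592
row 10: Σ corner-gray over 6 cells = 2970  → 25.1469
row 11: Σ corner-gray over 6 cells = 2818  → 23.8599
row 12: Σ corner-gray over 6 cells = 3306  → 27.9918
Σ rows: total corner-gray = 39384  → 333.4630 mm³

333.463


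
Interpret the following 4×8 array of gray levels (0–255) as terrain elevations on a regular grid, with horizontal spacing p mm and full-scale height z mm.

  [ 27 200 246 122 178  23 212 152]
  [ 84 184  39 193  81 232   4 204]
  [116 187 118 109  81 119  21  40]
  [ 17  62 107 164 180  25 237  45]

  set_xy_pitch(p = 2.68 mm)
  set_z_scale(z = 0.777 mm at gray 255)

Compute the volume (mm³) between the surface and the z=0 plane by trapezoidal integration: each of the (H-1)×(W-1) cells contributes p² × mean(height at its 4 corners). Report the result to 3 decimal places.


55.331

height_mm = gray/255 × 0.777; cell vol = 2.68² × mean(4 corners)
unit = 2.68² × 0.777 / (4×255) = 0.0054713 mm³ per gray-sum
row 0: Σ corner-gray over 7 cells = 3895  → 21.3107
row 1: Σ corner-gray over 7 cells = 3180  → 17.3987
row 2: Σ corner-gray over 7 cells = 3038  → 16.6218
Σ rows: total corner-gray = 10113  → 55.3312 mm³


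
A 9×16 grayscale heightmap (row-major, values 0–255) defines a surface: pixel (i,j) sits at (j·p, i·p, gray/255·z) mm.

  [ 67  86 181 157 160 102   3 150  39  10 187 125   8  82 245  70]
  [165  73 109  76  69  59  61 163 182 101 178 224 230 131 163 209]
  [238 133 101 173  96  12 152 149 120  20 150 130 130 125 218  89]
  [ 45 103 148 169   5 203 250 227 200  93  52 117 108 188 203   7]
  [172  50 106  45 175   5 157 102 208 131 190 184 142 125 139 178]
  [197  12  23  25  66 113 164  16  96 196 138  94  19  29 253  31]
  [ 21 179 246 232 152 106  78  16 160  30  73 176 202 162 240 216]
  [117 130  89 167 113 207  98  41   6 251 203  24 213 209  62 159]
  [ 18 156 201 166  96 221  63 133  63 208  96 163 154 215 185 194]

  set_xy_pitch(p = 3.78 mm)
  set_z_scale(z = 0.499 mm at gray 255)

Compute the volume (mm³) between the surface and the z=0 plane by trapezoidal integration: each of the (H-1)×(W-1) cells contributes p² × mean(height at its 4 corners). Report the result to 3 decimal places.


427.760

height_mm = gray/255 × 0.499; cell vol = 3.78² × mean(4 corners)
unit = 3.78² × 0.499 / (4×255) = 0.00699011 mm³ per gray-sum
row 0: Σ corner-gray over 15 cells = 7219  → 50.4616
row 1: Σ corner-gray over 15 cells = 7757  → 54.2223
row 2: Σ corner-gray over 15 cells = 7929  → 55.4246
row 3: Σ corner-gray over 15 cells = 8052  → 56.2844
row 4: Σ corner-gray over 15 cells = 6584  → 46.0229
row 5: Σ corner-gray over 15 cells = 7057  → 49.3292
row 6: Σ corner-gray over 15 cells = 8243  → 57.6195
row 7: Σ corner-gray over 15 cells = 8354  → 58.3954
Σ rows: total corner-gray = 61195  → 427.7597 mm³
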